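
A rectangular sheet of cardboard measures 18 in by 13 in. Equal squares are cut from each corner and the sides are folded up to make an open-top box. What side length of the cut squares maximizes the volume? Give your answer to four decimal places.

2.4844

With cut size x, the volume is V(x) = x(18 − 2x)(13 − 2x) for 0 < x < 6.5.
V'(x) = 12x^2 − 124x + 234. Setting V'(x) = 0 gives x ≈ 2.4844 (the root in (0, 6.5)).
V''(x) = 24x − 124 is negative there, so this is the maximum; V ≈ 260.0078.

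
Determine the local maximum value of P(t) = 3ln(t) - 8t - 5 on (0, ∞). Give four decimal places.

-10.9425

P'(t) = 3/t − 8 = 0 gives t = 3/8.
P''(t) = -3/t², which is negative for t > 0, so this is a local maximum.
P(3/8) = 3·ln(3/8) - 3 - 5 ≈ -10.9425.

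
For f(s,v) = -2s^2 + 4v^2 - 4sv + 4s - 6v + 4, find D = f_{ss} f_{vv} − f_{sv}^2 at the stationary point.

∂f/∂s = -4s - 4v + 4 = 0 and ∂f/∂v = -4s + 8v - 6 = 0, so (s, v) = (1/6, 5/6).
The Hessian has f_{ss} = -4, f_{vv} = 8, f_{sv} = -4, giving D = -48 < 0, so the point is a saddle point.
D = (-4)·(8) − (-4)^2 = -48.

-48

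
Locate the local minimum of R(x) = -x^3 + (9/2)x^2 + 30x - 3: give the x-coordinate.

-2

R'(x) = -3x^2 + 9x + 30. Setting R'(x) = 0 gives x ∈ {-2, 5}.
Since R''(x) = -6x + 9, we get R''(-2) = 21 > 0 ⇒ local minimum; R''(5) = -21 < 0 ⇒ local maximum.
The local minimum is R(-2) = -37.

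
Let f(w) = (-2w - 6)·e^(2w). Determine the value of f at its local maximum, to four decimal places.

0.0009

By the product rule, f'(w) = (-4w - 14)·e^(2w). Since e^(2w) > 0, the only critical point is w = -7/2.
f''(-7/2) has the same sign as -4 < 0, so this is a local maximum.
f(-7/2) = (1)·e^(-7) ≈ 0.0009.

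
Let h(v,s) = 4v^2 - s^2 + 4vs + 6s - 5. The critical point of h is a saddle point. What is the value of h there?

∂h/∂v = 8v + 4s = 0 and ∂h/∂s = 4v - 2s + 6 = 0, so (v, s) = (-3/4, 3/2).
The Hessian has h_{vv} = 8, h_{ss} = -2, h_{vs} = 4, giving D = -32 < 0, so the point is a saddle point.
h(-3/4, 3/2) = -1/2.

-1/2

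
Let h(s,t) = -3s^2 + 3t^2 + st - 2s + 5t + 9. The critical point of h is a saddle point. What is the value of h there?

∂h/∂s = -6s + t - 2 = 0 and ∂h/∂t = s + 6t + 5 = 0, so (s, t) = (-17/37, -28/37).
The Hessian has h_{ss} = -6, h_{tt} = 6, h_{st} = 1, giving D = -37 < 0, so the point is a saddle point.
h(-17/37, -28/37) = 280/37.

280/37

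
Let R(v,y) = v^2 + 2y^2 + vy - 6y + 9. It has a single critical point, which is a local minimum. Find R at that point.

27/7

∂R/∂v = 2v + y = 0 and ∂R/∂y = v + 4y - 6 = 0, so (v, y) = (-6/7, 12/7).
The Hessian has R_{vv} = 2, R_{yy} = 4, R_{vy} = 1, giving D = 7 > 0 with R_{vv} > 0, so the point is a local minimum.
R(-6/7, 12/7) = 27/7.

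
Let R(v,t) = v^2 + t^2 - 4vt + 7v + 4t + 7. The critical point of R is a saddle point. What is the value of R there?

87/4

∂R/∂v = 2v - 4t + 7 = 0 and ∂R/∂t = -4v + 2t + 4 = 0, so (v, t) = (5/2, 3).
The Hessian has R_{vv} = 2, R_{tt} = 2, R_{vt} = -4, giving D = -12 < 0, so the point is a saddle point.
R(5/2, 3) = 87/4.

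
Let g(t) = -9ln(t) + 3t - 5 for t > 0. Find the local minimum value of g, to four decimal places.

g'(t) = -9/t + 3 = 0 gives t = 3.
g''(t) = 9/t², which is positive for t > 0, so this is a local minimum.
g(3) = -9·ln(3) + 9 - 5 ≈ -5.8875.

-5.8875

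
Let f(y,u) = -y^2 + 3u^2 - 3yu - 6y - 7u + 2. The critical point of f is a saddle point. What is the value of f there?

227/21

∂f/∂y = -2y - 3u - 6 = 0 and ∂f/∂u = -3y + 6u - 7 = 0, so (y, u) = (-19/7, -4/21).
The Hessian has f_{yy} = -2, f_{uu} = 6, f_{yu} = -3, giving D = -21 < 0, so the point is a saddle point.
f(-19/7, -4/21) = 227/21.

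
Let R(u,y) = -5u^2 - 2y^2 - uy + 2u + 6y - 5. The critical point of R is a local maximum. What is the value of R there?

∂R/∂u = -10u - y + 2 = 0 and ∂R/∂y = -u - 4y + 6 = 0, so (u, y) = (2/39, 58/39).
The Hessian has R_{uu} = -10, R_{yy} = -4, R_{uy} = -1, giving D = 39 > 0 with R_{uu} < 0, so the point is a local maximum.
R(2/39, 58/39) = -19/39.

-19/39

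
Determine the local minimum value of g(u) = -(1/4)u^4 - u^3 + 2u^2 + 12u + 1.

-11

g'(u) = -u^3 - 3u^2 + 4u + 12. Setting g'(u) = 0 gives u ∈ {-3, -2, 2}.
Since g''(u) = -3u^2 - 6u + 4, we get g''(-3) = -5 < 0 ⇒ local maximum; g''(-2) = 4 > 0 ⇒ local minimum; g''(2) = -20 < 0 ⇒ local maximum.
The local minimum is g(-2) = -11.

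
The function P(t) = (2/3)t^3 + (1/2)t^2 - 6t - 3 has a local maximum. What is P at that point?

P'(t) = 2t^2 + t - 6. Setting P'(t) = 0 gives t ∈ {-2, 3/2}.
Since P''(t) = 4t + 1, we get P''(-2) = -7 < 0 ⇒ local maximum; P''(3/2) = 7 > 0 ⇒ local minimum.
The local maximum is P(-2) = 17/3.

17/3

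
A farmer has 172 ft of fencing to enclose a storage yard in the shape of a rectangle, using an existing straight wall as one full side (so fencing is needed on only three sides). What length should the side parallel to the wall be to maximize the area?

Let the sides perpendicular to the wall have length x and the parallel side y, so 2x + y = 172 and the area is A = xy = x(172 − 2x).
A'(x) = 172 − 4x = 0 gives x = 43, and A''(x) = −4 < 0 confirms a maximum.
Then y = 172 − 2·43 = 86 and A = 3698.

86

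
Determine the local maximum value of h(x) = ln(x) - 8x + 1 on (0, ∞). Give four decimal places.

-2.0794

h'(x) = 1/x − 8 = 0 gives x = 1/8.
h''(x) = -1/x², which is negative for x > 0, so this is a local maximum.
h(1/8) = 1·ln(1/8) - 1 + 1 ≈ -2.0794.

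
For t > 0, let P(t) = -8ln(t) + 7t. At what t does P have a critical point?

8/7

P'(t) = -8/t + 7 = 0 gives t = 8/7.
P''(t) = 8/t², which is positive for t > 0, so this is a local minimum.
P(8/7) = -8·ln(8/7) + 8 ≈ 6.9317.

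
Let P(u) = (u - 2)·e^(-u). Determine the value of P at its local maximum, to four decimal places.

By the product rule, P'(u) = (-u + 3)·e^(-u). Since e^(-u) > 0, the only critical point is u = 3.
P''(3) has the same sign as -1 < 0, so this is a local maximum.
P(3) = (1)·e^(-3) ≈ 0.0498.

0.0498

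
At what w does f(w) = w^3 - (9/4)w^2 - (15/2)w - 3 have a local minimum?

f'(w) = 3w^2 - (9/2)w - 15/2. Setting f'(w) = 0 gives w ∈ {-1, 5/2}.
Second-derivative test with f''(w) = 6w - 9/2: f''(-1) = -21/2 < 0 ⇒ local maximum; f''(5/2) = 21/2 > 0 ⇒ local minimum.
The local minimum is f(5/2) = -323/16.

5/2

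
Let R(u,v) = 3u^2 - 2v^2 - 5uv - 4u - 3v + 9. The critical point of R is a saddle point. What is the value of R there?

496/49

∂R/∂u = 6u - 5v - 4 = 0 and ∂R/∂v = -5u - 4v - 3 = 0, so (u, v) = (1/49, -38/49).
The Hessian has R_{uu} = 6, R_{vv} = -4, R_{uv} = -5, giving D = -49 < 0, so the point is a saddle point.
R(1/49, -38/49) = 496/49.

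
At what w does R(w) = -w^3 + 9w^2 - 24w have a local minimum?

2

Critical points: R'(w) = -3w^2 + 18w - 24 vanishes at w = 2, 4.
Second-derivative test with R''(w) = -6w + 18: R''(2) = 6 > 0 ⇒ local minimum; R''(4) = -6 < 0 ⇒ local maximum.
So the local minimum value is R(2) = -20.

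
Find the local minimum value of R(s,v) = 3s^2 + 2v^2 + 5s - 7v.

∂R/∂s = 6s + 5 = 0 and ∂R/∂v = 4v - 7 = 0, so (s, v) = (-5/6, 7/4).
The Hessian has R_{ss} = 6, R_{vv} = 4, R_{sv} = 0, giving D = 24 > 0 with R_{ss} > 0, so the point is a local minimum.
R(-5/6, 7/4) = -197/24.

-197/24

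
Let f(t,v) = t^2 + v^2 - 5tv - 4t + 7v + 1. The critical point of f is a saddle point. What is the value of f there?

-18/7

∂f/∂t = 2t - 5v - 4 = 0 and ∂f/∂v = -5t + 2v + 7 = 0, so (t, v) = (9/7, -2/7).
The Hessian has f_{tt} = 2, f_{vv} = 2, f_{tv} = -5, giving D = -21 < 0, so the point is a saddle point.
f(9/7, -2/7) = -18/7.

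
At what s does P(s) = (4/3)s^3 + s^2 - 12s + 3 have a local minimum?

3/2

P'(s) = 4s^2 + 2s - 12 = 0 at s = -2, 3/2.
Second-derivative test with P''(s) = 8s + 2: P''(-2) = -14 < 0 ⇒ local maximum; P''(3/2) = 14 > 0 ⇒ local minimum.
The local minimum is P(3/2) = -33/4.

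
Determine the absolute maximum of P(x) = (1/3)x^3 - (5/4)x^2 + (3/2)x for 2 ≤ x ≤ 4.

The derivative is x^2 - (5/2)x + 3/2, which has no zeros in [2, 4].
Evaluating at the critical points and endpoints: P(2) = 2/3; P(4) = 22/3.
So the maximum is P(4) = 22/3.

22/3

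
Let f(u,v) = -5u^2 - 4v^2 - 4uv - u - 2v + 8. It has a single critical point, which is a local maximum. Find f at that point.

33/4

∂f/∂u = -10u - 4v - 1 = 0 and ∂f/∂v = -4u - 8v - 2 = 0, so (u, v) = (0, -1/4).
The Hessian has f_{uu} = -10, f_{vv} = -8, f_{uv} = -4, giving D = 64 > 0 with f_{uu} < 0, so the point is a local maximum.
f(0, -1/4) = 33/4.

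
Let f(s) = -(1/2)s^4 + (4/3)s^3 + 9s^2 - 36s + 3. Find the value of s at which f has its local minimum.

2

Critical points: f'(s) = -2s^3 + 4s^2 + 18s - 36 vanishes at s = -3, 2, 3.
Since f''(s) = -6s^2 + 8s + 18, we get f''(-3) = -60 < 0 ⇒ local maximum; f''(2) = 10 > 0 ⇒ local minimum; f''(3) = -12 < 0 ⇒ local maximum.
So the local minimum value is f(2) = -91/3.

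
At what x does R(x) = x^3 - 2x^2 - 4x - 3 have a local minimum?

Critical points: R'(x) = 3x^2 - 4x - 4 vanishes at x = -2/3, 2.
R''(x) = 6x - 4. R''(-2/3) = -8 < 0 ⇒ local maximum; R''(2) = 8 > 0 ⇒ local minimum.
Thus R has its local minimum at x = 2, with value -11.

2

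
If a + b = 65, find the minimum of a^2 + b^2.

4225/2

With a + b = 65, a^2 + b^2 = a^2 + (65 − a)^2.
The derivative 2a − 2(65 − a) = 4a − 130 vanishes at a = 65/2; second derivative 4 > 0, a minimum.
The minimum is 2·(65/2)^2 = 4225/2.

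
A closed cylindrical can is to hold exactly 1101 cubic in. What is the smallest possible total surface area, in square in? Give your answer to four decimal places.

590.2547

With radius r and height h, πr²h = 1101 so h = 1101/(πr²), and S(r) = 2πr² + 2πrh = 2πr² + 2·1101/r.
S'(r) = 4πr − 2·1101/r² = 0 ⇒ r³ = 1101/(2π), so r ≈ 5.5959 and h = 2r ≈ 11.1918.
S''(r) = 4π + 4·1101/r³ > 0, so this is the minimum; S ≈ 590.2547.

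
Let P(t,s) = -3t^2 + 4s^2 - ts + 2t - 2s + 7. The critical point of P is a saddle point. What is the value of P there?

7

∂P/∂t = -6t - s + 2 = 0 and ∂P/∂s = -t + 8s - 2 = 0, so (t, s) = (2/7, 2/7).
The Hessian has P_{tt} = -6, P_{ss} = 8, P_{ts} = -1, giving D = -49 < 0, so the point is a saddle point.
P(2/7, 2/7) = 7.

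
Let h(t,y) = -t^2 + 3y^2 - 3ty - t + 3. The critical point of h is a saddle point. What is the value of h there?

∂h/∂t = -2t - 3y - 1 = 0 and ∂h/∂y = -3t + 6y = 0, so (t, y) = (-2/7, -1/7).
The Hessian has h_{tt} = -2, h_{yy} = 6, h_{ty} = -3, giving D = -21 < 0, so the point is a saddle point.
h(-2/7, -1/7) = 22/7.

22/7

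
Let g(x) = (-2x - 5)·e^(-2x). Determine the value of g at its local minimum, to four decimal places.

g'(x) = (-2)·e^(-2x) + (-2x - 5)·(-2)·e^(-2x) = (4x + 8)·e^(-2x). Since e^(-2x) > 0, the only critical point is x = -2.
g''(-2) has the same sign as 4 > 0, so this is a local minimum.
g(-2) = (-1)·e^(4) ≈ -54.5982.

-54.5982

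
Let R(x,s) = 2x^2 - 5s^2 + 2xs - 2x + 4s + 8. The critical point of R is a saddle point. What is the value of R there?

∂R/∂x = 4x + 2s - 2 = 0 and ∂R/∂s = 2x - 10s + 4 = 0, so (x, s) = (3/11, 5/11).
The Hessian has R_{xx} = 4, R_{ss} = -10, R_{xs} = 2, giving D = -44 < 0, so the point is a saddle point.
R(3/11, 5/11) = 95/11.

95/11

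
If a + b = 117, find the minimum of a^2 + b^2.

With a + b = 117, a^2 + b^2 = a^2 + (117 − a)^2.
The derivative 2a − 2(117 − a) = 4a − 234 vanishes at a = 117/2; second derivative 4 > 0, a minimum.
The minimum is 2·(117/2)^2 = 13689/2.

13689/2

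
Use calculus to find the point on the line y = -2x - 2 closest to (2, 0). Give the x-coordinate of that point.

Minimize D(x)^2 = (x - 2)^2 + (-2x - 2)^2.
d/dx[D^2] = 2(x - 2) + 2·(-2)·(-2x - 2) = 0 ⇒ x = -2/5.
Then y = -6/5 and the distance is √(36/5) ≈ 2.6833.

-2/5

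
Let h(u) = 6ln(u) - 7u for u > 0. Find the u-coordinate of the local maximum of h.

6/7

h'(u) = 6/u − 7 = 0 gives u = 6/7.
h''(u) = -6/u², which is negative for u > 0, so this is a local maximum.
h(6/7) = 6·ln(6/7) - 6 ≈ -6.9249.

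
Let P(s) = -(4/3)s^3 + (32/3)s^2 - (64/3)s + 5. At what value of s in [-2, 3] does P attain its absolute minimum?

4/3

P'(s) = -4s^2 + (64/3)s - 64/3, whose only zero in [-2, 3] is s = 4/3.
Candidates: P(-2) = 101,  P(4/3) = -619/81,  P(3) = 1.
Hence the absolute minimum is -619/81 at s = 4/3.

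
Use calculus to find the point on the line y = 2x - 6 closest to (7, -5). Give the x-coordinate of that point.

9/5

Minimize D(x)^2 = (x - 7)^2 + (2x - 1)^2.
d/dx[D^2] = 2(x - 7) + 2·2·(2x - 1) = 0 ⇒ x = 9/5.
Then y = -12/5 and the distance is √(169/5) ≈ 5.8138.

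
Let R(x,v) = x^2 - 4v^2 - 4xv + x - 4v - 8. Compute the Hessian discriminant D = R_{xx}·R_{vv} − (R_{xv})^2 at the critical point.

-32

∂R/∂x = 2x - 4v + 1 = 0 and ∂R/∂v = -4x - 8v - 4 = 0, so (x, v) = (-3/4, -1/8).
The Hessian has R_{xx} = 2, R_{vv} = -8, R_{xv} = -4, giving D = -32 < 0, so the point is a saddle point.
D = (2)·(-8) − (-4)^2 = -32.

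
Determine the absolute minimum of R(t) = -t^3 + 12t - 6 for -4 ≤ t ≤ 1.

-22

R'(t) = -3t^2 + 12, whose only zero in [-4, 1] is t = -2.
Candidates: R(-4) = 10,  R(-2) = -22,  R(1) = 5.
So the minimum is R(-2) = -22.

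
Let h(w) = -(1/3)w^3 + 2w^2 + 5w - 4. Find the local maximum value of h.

88/3

h'(w) = -w^2 + 4w + 5. Setting h'(w) = 0 gives w ∈ {-1, 5}.
h''(w) = -2w + 4. h''(-1) = 6 > 0 ⇒ local minimum; h''(5) = -6 < 0 ⇒ local maximum.
Thus h has its local maximum at w = 5, with value 88/3.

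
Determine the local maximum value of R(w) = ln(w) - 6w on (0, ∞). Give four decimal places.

-2.7918

R'(w) = 1/w − 6 = 0 gives w = 1/6.
R''(w) = -1/w², which is negative for w > 0, so this is a local maximum.
R(1/6) = 1·ln(1/6) - 1 ≈ -2.7918.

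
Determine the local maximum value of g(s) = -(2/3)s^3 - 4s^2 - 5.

-5

g'(s) = -2s^2 - 8s = 0 at s = -4, 0.
Since g''(s) = -4s - 8, we get g''(-4) = 8 > 0 ⇒ local minimum; g''(0) = -8 < 0 ⇒ local maximum.
So the local maximum value is g(0) = -5.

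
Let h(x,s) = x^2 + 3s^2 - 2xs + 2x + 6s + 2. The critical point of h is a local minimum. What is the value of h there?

∂h/∂x = 2x - 2s + 2 = 0 and ∂h/∂s = -2x + 6s + 6 = 0, so (x, s) = (-3, -2).
The Hessian has h_{xx} = 2, h_{ss} = 6, h_{xs} = -2, giving D = 8 > 0 with h_{xx} > 0, so the point is a local minimum.
h(-3, -2) = -7.

-7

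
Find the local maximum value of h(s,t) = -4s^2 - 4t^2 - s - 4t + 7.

∂h/∂s = -8s - 1 = 0 and ∂h/∂t = -8t - 4 = 0, so (s, t) = (-1/8, -1/2).
The Hessian has h_{ss} = -8, h_{tt} = -8, h_{st} = 0, giving D = 64 > 0 with h_{ss} < 0, so the point is a local maximum.
h(-1/8, -1/2) = 129/16.

129/16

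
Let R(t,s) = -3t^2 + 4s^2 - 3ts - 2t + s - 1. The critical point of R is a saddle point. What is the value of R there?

-50/57

∂R/∂t = -6t - 3s - 2 = 0 and ∂R/∂s = -3t + 8s + 1 = 0, so (t, s) = (-13/57, -4/19).
The Hessian has R_{tt} = -6, R_{ss} = 8, R_{ts} = -3, giving D = -57 < 0, so the point is a saddle point.
R(-13/57, -4/19) = -50/57.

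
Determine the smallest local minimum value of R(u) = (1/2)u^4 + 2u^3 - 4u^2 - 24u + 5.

Critical points: R'(u) = 2u^3 + 6u^2 - 8u - 24 vanishes at u = -3, -2, 2.
Second-derivative test with R''(u) = 6u^2 + 12u - 8: R''(-3) = 10 > 0 ⇒ local minimum; R''(-2) = -8 < 0 ⇒ local maximum; R''(2) = 40 > 0 ⇒ local minimum.
So the smallest local minimum value is R(2) = -35.

-35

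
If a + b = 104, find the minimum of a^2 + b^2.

With a + b = 104, a^2 + b^2 = a^2 + (104 − a)^2.
The derivative 2a − 2(104 − a) = 4a − 208 vanishes at a = 52; second derivative 4 > 0, a minimum.
The minimum is 2·(52)^2 = 5408.

5408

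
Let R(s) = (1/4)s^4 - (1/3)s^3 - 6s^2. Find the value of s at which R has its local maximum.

0

Critical points: R'(s) = s^3 - s^2 - 12s vanishes at s = -3, 0, 4.
R''(s) = 3s^2 - 2s - 12. R''(-3) = 21 > 0 ⇒ local minimum; R''(0) = -12 < 0 ⇒ local maximum; R''(4) = 28 > 0 ⇒ local minimum.
The local maximum is R(0) = 0.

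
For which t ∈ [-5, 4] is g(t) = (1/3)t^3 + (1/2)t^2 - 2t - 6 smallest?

The derivative is t^2 + t - 2, which vanishes at t = -2 and t = 1.
Compare values at every candidate in [-5, 4]: g(-5) = -151/6; g(-2) = -8/3; g(1) = -43/6; g(4) = 46/3.
So the minimum is g(-5) = -151/6.

-5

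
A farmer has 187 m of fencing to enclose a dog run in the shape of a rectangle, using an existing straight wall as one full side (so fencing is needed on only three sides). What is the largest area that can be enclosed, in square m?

34969/8

Let the sides perpendicular to the wall have length x and the parallel side y, so 2x + y = 187 and the area is A = xy = x(187 − 2x).
A'(x) = 187 − 4x = 0 gives x = 187/4, and A''(x) = −4 < 0 confirms a maximum.
Then y = 187 − 2·187/4 = 187/2 and A = 34969/8.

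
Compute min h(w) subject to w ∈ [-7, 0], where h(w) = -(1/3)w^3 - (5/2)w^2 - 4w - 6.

h'(w) = -w^2 - 5w - 4, which vanishes at w = -4 and w = -1.
Evaluating at the critical points and endpoints: h(-7) = 83/6, h(-4) = -26/3, h(-1) = -25/6, h(0) = -6.
The minimum over the interval is -26/3, attained at w = -4.

-26/3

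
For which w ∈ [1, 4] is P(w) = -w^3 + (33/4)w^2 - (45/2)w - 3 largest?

1

The derivative is -3w^2 + (33/2)w - 45/2, which vanishes at w = 5/2 and w = 3.
Evaluating at the critical points and endpoints: P(1) = -73/4; P(5/2) = -373/16; P(3) = -93/4; P(4) = -25.
So the maximum is P(1) = -73/4.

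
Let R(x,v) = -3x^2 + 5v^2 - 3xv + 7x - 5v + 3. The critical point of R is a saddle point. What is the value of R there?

∂R/∂x = -6x - 3v + 7 = 0 and ∂R/∂v = -3x + 10v - 5 = 0, so (x, v) = (55/69, 17/23).
The Hessian has R_{xx} = -6, R_{vv} = 10, R_{xv} = -3, giving D = -69 < 0, so the point is a saddle point.
R(55/69, 17/23) = 272/69.

272/69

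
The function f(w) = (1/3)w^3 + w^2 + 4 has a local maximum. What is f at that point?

f'(w) = w^2 + 2w = 0 at w = -2, 0.
Second-derivative test with f''(w) = 2w + 2: f''(-2) = -2 < 0 ⇒ local maximum; f''(0) = 2 > 0 ⇒ local minimum.
The local maximum is f(-2) = 16/3.

16/3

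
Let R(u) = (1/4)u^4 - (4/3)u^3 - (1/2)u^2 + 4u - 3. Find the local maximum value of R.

R'(u) = u^3 - 4u^2 - u + 4. Setting R'(u) = 0 gives u ∈ {-1, 1, 4}.
Second-derivative test with R''(u) = 3u^2 - 8u - 1: R''(-1) = 10 > 0 ⇒ local minimum; R''(1) = -6 < 0 ⇒ local maximum; R''(4) = 15 > 0 ⇒ local minimum.
So the local maximum value is R(1) = -7/12.

-7/12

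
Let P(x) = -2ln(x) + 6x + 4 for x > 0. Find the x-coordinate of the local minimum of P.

1/3

P'(x) = -2/x + 6 = 0 gives x = 1/3.
P''(x) = 2/x², which is positive for x > 0, so this is a local minimum.
P(1/3) = -2·ln(1/3) + 2 + 4 ≈ 8.1972.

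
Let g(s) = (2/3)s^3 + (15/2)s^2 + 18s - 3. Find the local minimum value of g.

-123/8

g'(s) = 2s^2 + 15s + 18 = 0 at s = -6, -3/2.
Since g''(s) = 4s + 15, we get g''(-6) = -9 < 0 ⇒ local maximum; g''(-3/2) = 9 > 0 ⇒ local minimum.
The local minimum is g(-3/2) = -123/8.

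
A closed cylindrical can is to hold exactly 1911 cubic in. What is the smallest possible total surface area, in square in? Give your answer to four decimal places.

With radius r and height h, πr²h = 1911 so h = 1911/(πr²), and S(r) = 2πr² + 2πrh = 2πr² + 2·1911/r.
S'(r) = 4πr − 2·1911/r² = 0 ⇒ r³ = 1911/(2π), so r ≈ 6.7250 and h = 2r ≈ 13.4500.
S''(r) = 4π + 4·1911/r³ > 0, so this is the minimum; S ≈ 852.4881.

852.4881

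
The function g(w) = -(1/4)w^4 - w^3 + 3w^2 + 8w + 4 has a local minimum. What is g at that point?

-1/4

g'(w) = -w^3 - 3w^2 + 6w + 8 = 0 at w = -4, -1, 2.
Since g''(w) = -3w^2 - 6w + 6, we get g''(-4) = -18 < 0 ⇒ local maximum; g''(-1) = 9 > 0 ⇒ local minimum; g''(2) = -18 < 0 ⇒ local maximum.
Thus g has its local minimum at w = -1, with value -1/4.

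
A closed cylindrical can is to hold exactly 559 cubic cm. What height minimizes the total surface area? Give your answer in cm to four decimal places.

8.9284

With radius r and height h, πr²h = 559 so h = 559/(πr²), and S(r) = 2πr² + 2πrh = 2πr² + 2·559/r.
S'(r) = 4πr − 2·559/r² = 0 ⇒ r³ = 559/(2π), so r ≈ 4.4642 and h = 2r ≈ 8.9284.
S''(r) = 4π + 4·559/r³ > 0, so this is the minimum; S ≈ 375.6549.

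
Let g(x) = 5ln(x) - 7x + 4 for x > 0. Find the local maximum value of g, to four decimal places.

-2.6824

g'(x) = 5/x − 7 = 0 gives x = 5/7.
g''(x) = -5/x², which is negative for x > 0, so this is a local maximum.
g(5/7) = 5·ln(5/7) - 5 + 4 ≈ -2.6824.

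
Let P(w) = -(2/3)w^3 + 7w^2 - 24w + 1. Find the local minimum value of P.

Critical points: P'(w) = -2w^2 + 14w - 24 vanishes at w = 3, 4.
Second-derivative test with P''(w) = -4w + 14: P''(3) = 2 > 0 ⇒ local minimum; P''(4) = -2 < 0 ⇒ local maximum.
So the local minimum value is P(3) = -26.

-26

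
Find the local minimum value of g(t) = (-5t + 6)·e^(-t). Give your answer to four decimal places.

Differentiating with the product rule gives g'(t) = (5t - 11)·e^(-t). Since e^(-t) > 0, the only critical point is t = 11/5.
g''(11/5) has the same sign as 5 > 0, so this is a local minimum.
g(11/5) = (-5)·e^(-11/5) ≈ -0.5540.

-0.5540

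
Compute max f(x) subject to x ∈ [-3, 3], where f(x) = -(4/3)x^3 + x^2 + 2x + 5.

44

f'(x) = -4x^2 + 2x + 2, which vanishes at x = -1/2 and x = 1.
Candidates: f(-3) = 44; f(-1/2) = 53/12; f(1) = 20/3; f(3) = -16.
Hence the absolute maximum is 44 at x = -3.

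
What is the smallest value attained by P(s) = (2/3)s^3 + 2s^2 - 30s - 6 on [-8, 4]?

-60

The derivative is 2s^2 + 4s - 30, which vanishes at s = -5 and s = 3.
Evaluating at the critical points and endpoints: P(-8) = 62/3; P(-5) = 332/3; P(3) = -60; P(4) = -154/3.
Hence the absolute minimum is -60 at s = 3.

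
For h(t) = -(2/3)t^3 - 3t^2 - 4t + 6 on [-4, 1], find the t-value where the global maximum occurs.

The derivative is -2t^2 - 6t - 4, which vanishes at t = -2 and t = -1.
Compare values at every candidate in [-4, 1]: h(-4) = 50/3,  h(-2) = 22/3,  h(-1) = 23/3,  h(1) = -5/3.
Hence the absolute maximum is 50/3 at t = -4.

-4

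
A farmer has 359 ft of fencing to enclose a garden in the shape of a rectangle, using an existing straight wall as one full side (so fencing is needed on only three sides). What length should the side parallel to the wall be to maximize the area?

Let the sides perpendicular to the wall have length x and the parallel side y, so 2x + y = 359 and the area is A = xy = x(359 − 2x).
A'(x) = 359 − 4x = 0 gives x = 359/4, and A''(x) = −4 < 0 confirms a maximum.
Then y = 359 − 2·359/4 = 359/2 and A = 128881/8.

359/2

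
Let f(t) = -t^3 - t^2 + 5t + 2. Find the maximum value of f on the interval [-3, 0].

5

Differentiating, f'(t) = -3t^2 - 2t + 5; whose only zero in [-3, 0] is t = -5/3.
Candidates: f(-3) = 5, f(-5/3) = -121/27, f(0) = 2.
So the maximum is f(-3) = 5.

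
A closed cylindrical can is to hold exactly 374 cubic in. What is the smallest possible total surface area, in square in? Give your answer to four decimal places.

With radius r and height h, πr²h = 374 so h = 374/(πr²), and S(r) = 2πr² + 2πrh = 2πr² + 2·374/r.
S'(r) = 4πr − 2·374/r² = 0 ⇒ r³ = 374/(2π), so r ≈ 3.9045 and h = 2r ≈ 7.8090.
S''(r) = 4π + 4·374/r³ > 0, so this is the minimum; S ≈ 287.3617.

287.3617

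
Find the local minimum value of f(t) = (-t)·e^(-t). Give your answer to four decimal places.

Differentiating with the product rule gives f'(t) = (t - 1)·e^(-t). Since e^(-t) > 0, the only critical point is t = 1.
f''(1) has the same sign as 1 > 0, so this is a local minimum.
f(1) = (-1)·e^(-1) ≈ -0.3679.

-0.3679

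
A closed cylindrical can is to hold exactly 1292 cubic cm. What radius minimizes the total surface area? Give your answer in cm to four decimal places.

With radius r and height h, πr²h = 1292 so h = 1292/(πr²), and S(r) = 2πr² + 2πrh = 2πr² + 2·1292/r.
S'(r) = 4πr − 2·1292/r² = 0 ⇒ r³ = 1292/(2π), so r ≈ 5.9024 and h = 2r ≈ 11.8048.
S''(r) = 4π + 4·1292/r³ > 0, so this is the minimum; S ≈ 656.6837.

5.9024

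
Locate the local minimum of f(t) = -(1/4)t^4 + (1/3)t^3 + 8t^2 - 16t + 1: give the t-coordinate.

1

f'(t) = -t^3 + t^2 + 16t - 16 = 0 at t = -4, 1, 4.
f''(t) = -3t^2 + 2t + 16. f''(-4) = -40 < 0 ⇒ local maximum; f''(1) = 15 > 0 ⇒ local minimum; f''(4) = -24 < 0 ⇒ local maximum.
Thus f has its local minimum at t = 1, with value -83/12.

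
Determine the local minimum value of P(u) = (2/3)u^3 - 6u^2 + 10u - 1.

P'(u) = 2u^2 - 12u + 10 = 0 at u = 1, 5.
Second-derivative test with P''(u) = 4u - 12: P''(1) = -8 < 0 ⇒ local maximum; P''(5) = 8 > 0 ⇒ local minimum.
Thus P has its local minimum at u = 5, with value -53/3.

-53/3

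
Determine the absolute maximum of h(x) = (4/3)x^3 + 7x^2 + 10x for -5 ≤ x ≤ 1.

55/3

h'(x) = 4x^2 + 14x + 10, which vanishes at x = -5/2 and x = -1.
Evaluating at the critical points and endpoints: h(-5) = -125/3, h(-5/2) = -25/12, h(-1) = -13/3, h(1) = 55/3.
So the maximum is h(1) = 55/3.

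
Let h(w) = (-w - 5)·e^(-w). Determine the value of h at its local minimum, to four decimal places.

By the product rule, h'(w) = (w + 4)·e^(-w). Since e^(-w) > 0, the only critical point is w = -4.
h''(-4) has the same sign as 1 > 0, so this is a local minimum.
h(-4) = (-1)·e^(4) ≈ -54.5982.

-54.5982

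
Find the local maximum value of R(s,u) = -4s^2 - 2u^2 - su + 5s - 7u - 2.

219/31

∂R/∂s = -8s - u + 5 = 0 and ∂R/∂u = -s - 4u - 7 = 0, so (s, u) = (27/31, -61/31).
The Hessian has R_{ss} = -8, R_{uu} = -4, R_{su} = -1, giving D = 31 > 0 with R_{ss} < 0, so the point is a local maximum.
R(27/31, -61/31) = 219/31.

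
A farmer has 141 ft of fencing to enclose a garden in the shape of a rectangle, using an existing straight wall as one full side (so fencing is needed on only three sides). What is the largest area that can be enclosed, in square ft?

Let the sides perpendicular to the wall have length x and the parallel side y, so 2x + y = 141 and the area is A = xy = x(141 − 2x).
A'(x) = 141 − 4x = 0 gives x = 141/4, and A''(x) = −4 < 0 confirms a maximum.
Then y = 141 − 2·141/4 = 141/2 and A = 19881/8.

19881/8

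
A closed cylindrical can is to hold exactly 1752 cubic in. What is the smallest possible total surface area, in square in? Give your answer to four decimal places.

804.5208

With radius r and height h, πr²h = 1752 so h = 1752/(πr²), and S(r) = 2πr² + 2πrh = 2πr² + 2·1752/r.
S'(r) = 4πr − 2·1752/r² = 0 ⇒ r³ = 1752/(2π), so r ≈ 6.5331 and h = 2r ≈ 13.0662.
S''(r) = 4π + 4·1752/r³ > 0, so this is the minimum; S ≈ 804.5208.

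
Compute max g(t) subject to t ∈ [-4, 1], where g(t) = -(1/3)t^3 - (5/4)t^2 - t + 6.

34/3

g'(t) = -t^2 - (5/2)t - 1, which vanishes at t = -2 and t = -1/2.
Compare values at every candidate in [-4, 1]: g(-4) = 34/3, g(-2) = 17/3, g(-1/2) = 299/48, g(1) = 41/12.
Hence the absolute maximum is 34/3 at t = -4.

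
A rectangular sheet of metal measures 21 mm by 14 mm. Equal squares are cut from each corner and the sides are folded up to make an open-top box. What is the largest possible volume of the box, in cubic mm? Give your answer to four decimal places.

With cut size x, the volume is V(x) = x(21 − 2x)(14 − 2x) for 0 < x < 7.
V'(x) = 12x^2 − 140x + 294. Setting V'(x) = 0 gives x ≈ 2.7466 (the root in (0, 7)).
V''(x) = 24x − 140 is negative there, so this is the maximum; V ≈ 362.3129.

362.3129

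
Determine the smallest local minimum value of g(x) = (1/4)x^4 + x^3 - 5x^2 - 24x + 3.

-267/4

g'(x) = x^3 + 3x^2 - 10x - 24. Setting g'(x) = 0 gives x ∈ {-4, -2, 3}.
Second-derivative test with g''(x) = 3x^2 + 6x - 10: g''(-4) = 14 > 0 ⇒ local minimum; g''(-2) = -10 < 0 ⇒ local maximum; g''(3) = 35 > 0 ⇒ local minimum.
Thus g has its smallest local minimum at x = 3, with value -267/4.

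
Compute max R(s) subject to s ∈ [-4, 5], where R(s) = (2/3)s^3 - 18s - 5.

31

Differentiating, R'(s) = 2s^2 - 18; which vanishes at s = -3 and s = 3.
Candidates: R(-4) = 73/3,  R(-3) = 31,  R(3) = -41,  R(5) = -35/3.
So the maximum is R(-3) = 31.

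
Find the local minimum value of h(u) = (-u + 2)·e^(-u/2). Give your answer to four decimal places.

-0.2707

h'(u) = (-1)·e^(-u/2) + (-u + 2)·(-1/2)·e^(-u/2) = ((1/2)u - 2)·e^(-u/2). Since e^(-u/2) > 0, the only critical point is u = 4.
h''(4) has the same sign as 1/2 > 0, so this is a local minimum.
h(4) = (-2)·e^(-2) ≈ -0.2707.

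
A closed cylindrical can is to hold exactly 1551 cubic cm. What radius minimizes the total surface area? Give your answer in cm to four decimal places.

6.2730

With radius r and height h, πr²h = 1551 so h = 1551/(πr²), and S(r) = 2πr² + 2πrh = 2πr² + 2·1551/r.
S'(r) = 4πr − 2·1551/r² = 0 ⇒ r³ = 1551/(2π), so r ≈ 6.2730 and h = 2r ≈ 12.5461.
S''(r) = 4π + 4·1551/r³ > 0, so this is the minimum; S ≈ 741.7469.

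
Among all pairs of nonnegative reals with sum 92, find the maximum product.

With x + y = 92, the product is P(x) = x(92 − x).
P'(x) = 92 − 2x = 0 gives x = 46; P'' = −2 < 0, so this is the maximum.
P = 46·46 = 2116.

2116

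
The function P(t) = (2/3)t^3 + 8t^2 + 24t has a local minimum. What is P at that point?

-64/3

P'(t) = 2t^2 + 16t + 24 = 0 at t = -6, -2.
P''(t) = 4t + 16. P''(-6) = -8 < 0 ⇒ local maximum; P''(-2) = 8 > 0 ⇒ local minimum.
So the local minimum value is P(-2) = -64/3.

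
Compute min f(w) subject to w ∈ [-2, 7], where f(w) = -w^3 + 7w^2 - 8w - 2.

The derivative is -3w^2 + 14w - 8, which vanishes at w = 2/3 and w = 4.
Compare values at every candidate in [-2, 7]: f(-2) = 50; f(2/3) = -122/27; f(4) = 14; f(7) = -58.
So the minimum is f(7) = -58.

-58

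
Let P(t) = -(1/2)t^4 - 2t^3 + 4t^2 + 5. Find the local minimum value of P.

P'(t) = -2t^3 - 6t^2 + 8t. Setting P'(t) = 0 gives t ∈ {-4, 0, 1}.
Since P''(t) = -6t^2 - 12t + 8, we get P''(-4) = -40 < 0 ⇒ local maximum; P''(0) = 8 > 0 ⇒ local minimum; P''(1) = -10 < 0 ⇒ local maximum.
So the local minimum value is P(0) = 5.

5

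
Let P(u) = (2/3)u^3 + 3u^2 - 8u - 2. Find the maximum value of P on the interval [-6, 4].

170/3

The derivative is 2u^2 + 6u - 8, which vanishes at u = -4 and u = 1.
Evaluating at the critical points and endpoints: P(-6) = 10; P(-4) = 106/3; P(1) = -19/3; P(4) = 170/3.
Hence the absolute maximum is 170/3 at u = 4.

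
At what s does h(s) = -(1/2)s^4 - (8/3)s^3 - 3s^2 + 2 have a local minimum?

h'(s) = -2s^3 - 8s^2 - 6s = 0 at s = -3, -1, 0.
Second-derivative test with h''(s) = -6s^2 - 16s - 6: h''(-3) = -12 < 0 ⇒ local maximum; h''(-1) = 4 > 0 ⇒ local minimum; h''(0) = -6 < 0 ⇒ local maximum.
Thus h has its local minimum at s = -1, with value 7/6.

-1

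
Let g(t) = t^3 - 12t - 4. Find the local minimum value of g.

Critical points: g'(t) = 3t^2 - 12 vanishes at t = -2, 2.
g''(t) = 6t. g''(-2) = -12 < 0 ⇒ local maximum; g''(2) = 12 > 0 ⇒ local minimum.
Thus g has its local minimum at t = 2, with value -20.

-20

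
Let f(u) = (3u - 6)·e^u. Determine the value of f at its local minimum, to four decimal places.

-8.1548

Differentiating with the product rule gives f'(u) = (3u - 3)·e^u. Since e^u > 0, the only critical point is u = 1.
f''(1) has the same sign as 3 > 0, so this is a local minimum.
f(1) = (-3)·e^(1) ≈ -8.1548.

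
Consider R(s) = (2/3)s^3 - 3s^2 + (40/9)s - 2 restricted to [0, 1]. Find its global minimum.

-2

Differentiating, R'(s) = 2s^2 - 6s + 40/9; which has no zeros in [0, 1].
Evaluating at the critical points and endpoints: R(0) = -2, R(1) = 1/9.
So the minimum is R(0) = -2.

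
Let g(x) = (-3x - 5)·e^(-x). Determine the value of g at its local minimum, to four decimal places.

Differentiating with the product rule gives g'(x) = (3x + 2)·e^(-x). Since e^(-x) > 0, the only critical point is x = -2/3.
g''(-2/3) has the same sign as 3 > 0, so this is a local minimum.
g(-2/3) = (-3)·e^(2/3) ≈ -5.8432.

-5.8432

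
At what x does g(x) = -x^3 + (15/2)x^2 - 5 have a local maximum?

Critical points: g'(x) = -3x^2 + 15x vanishes at x = 0, 5.
g''(x) = -6x + 15. g''(0) = 15 > 0 ⇒ local minimum; g''(5) = -15 < 0 ⇒ local maximum.
Thus g has its local maximum at x = 5, with value 115/2.

5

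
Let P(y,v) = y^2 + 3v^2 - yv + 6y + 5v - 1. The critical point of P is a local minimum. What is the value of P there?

∂P/∂y = 2y - v + 6 = 0 and ∂P/∂v = -y + 6v + 5 = 0, so (y, v) = (-41/11, -16/11).
The Hessian has P_{yy} = 2, P_{vv} = 6, P_{yv} = -1, giving D = 11 > 0 with P_{yy} > 0, so the point is a local minimum.
P(-41/11, -16/11) = -174/11.

-174/11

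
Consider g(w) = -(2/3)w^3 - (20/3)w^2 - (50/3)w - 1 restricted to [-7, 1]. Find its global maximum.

The derivative is -2w^2 - (40/3)w - 50/3, which vanishes at w = -5 and w = -5/3.
Candidates: g(-7) = 53/3; g(-5) = -1; g(-5/3) = 919/81; g(1) = -25.
The maximum over the interval is 53/3, attained at w = -7.

53/3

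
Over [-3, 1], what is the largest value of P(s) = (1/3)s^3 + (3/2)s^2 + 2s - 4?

P'(s) = s^2 + 3s + 2, which vanishes at s = -2 and s = -1.
Candidates: P(-3) = -11/2; P(-2) = -14/3; P(-1) = -29/6; P(1) = -1/6.
Hence the absolute maximum is -1/6 at s = 1.

-1/6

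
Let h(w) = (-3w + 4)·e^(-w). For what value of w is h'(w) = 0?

7/3

h'(w) = (-3)·e^(-w) + (-3w + 4)·(-1)·e^(-w) = (3w - 7)·e^(-w). Since e^(-w) > 0, the only critical point is w = 7/3.
h''(7/3) has the same sign as 3 > 0, so this is a local minimum.
h(7/3) = (-3)·e^(-7/3) ≈ -0.2909.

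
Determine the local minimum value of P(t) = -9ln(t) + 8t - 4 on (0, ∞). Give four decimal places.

3.9400

P'(t) = -9/t + 8 = 0 gives t = 9/8.
P''(t) = 9/t², which is positive for t > 0, so this is a local minimum.
P(9/8) = -9·ln(9/8) + 9 - 4 ≈ 3.9400.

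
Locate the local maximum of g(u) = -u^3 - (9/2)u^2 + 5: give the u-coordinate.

0

Critical points: g'(u) = -3u^2 - 9u vanishes at u = -3, 0.
Since g''(u) = -6u - 9, we get g''(-3) = 9 > 0 ⇒ local minimum; g''(0) = -9 < 0 ⇒ local maximum.
The local maximum is g(0) = 5.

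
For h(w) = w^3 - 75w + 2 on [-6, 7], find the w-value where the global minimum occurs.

5

h'(w) = 3w^2 - 75, which vanishes at w = -5 and w = 5.
Candidates: h(-6) = 236,  h(-5) = 252,  h(5) = -248,  h(7) = -180.
Hence the absolute minimum is -248 at w = 5.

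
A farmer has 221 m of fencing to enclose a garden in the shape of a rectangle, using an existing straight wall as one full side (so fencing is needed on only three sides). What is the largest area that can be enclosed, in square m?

Let the sides perpendicular to the wall have length x and the parallel side y, so 2x + y = 221 and the area is A = xy = x(221 − 2x).
A'(x) = 221 − 4x = 0 gives x = 221/4, and A''(x) = −4 < 0 confirms a maximum.
Then y = 221 − 2·221/4 = 221/2 and A = 48841/8.

48841/8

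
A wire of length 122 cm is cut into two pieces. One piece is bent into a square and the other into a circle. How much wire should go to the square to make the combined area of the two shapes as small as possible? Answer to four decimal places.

68.3321

Let x be the length used for the square. Square side x/4; circle radius (122−x)/(2π).
A(x) = (x/4)² + π·((122−x)/(2π))² = x²/16 + (122−x)²/(4π) for 0 ≤ x ≤ 122. A'(x) = x/8 − (122−x)/(2π) = 0 gives x = 4·122/(π+4) ≈ 68.3321.
A'' = 1/8 + 1/(2π) > 0, so this gives the minimum combined area; x ≈ 68.3321 cm to the square.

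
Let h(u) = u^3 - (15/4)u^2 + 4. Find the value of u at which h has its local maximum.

h'(u) = 3u^2 - (15/2)u = 0 at u = 0, 5/2.
Since h''(u) = 6u - 15/2, we get h''(0) = -15/2 < 0 ⇒ local maximum; h''(5/2) = 15/2 > 0 ⇒ local minimum.
Thus h has its local maximum at u = 0, with value 4.

0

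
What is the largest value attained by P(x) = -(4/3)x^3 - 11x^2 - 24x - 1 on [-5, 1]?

Differentiating, P'(x) = -4x^2 - 22x - 24; which vanishes at x = -4 and x = -3/2.
Candidates: P(-5) = 32/3,  P(-4) = 13/3,  P(-3/2) = 59/4,  P(1) = -112/3.
Hence the absolute maximum is 59/4 at x = -3/2.

59/4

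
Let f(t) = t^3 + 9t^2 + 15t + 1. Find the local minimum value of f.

Critical points: f'(t) = 3t^2 + 18t + 15 vanishes at t = -5, -1.
Second-derivative test with f''(t) = 6t + 18: f''(-5) = -12 < 0 ⇒ local maximum; f''(-1) = 12 > 0 ⇒ local minimum.
The local minimum is f(-1) = -6.

-6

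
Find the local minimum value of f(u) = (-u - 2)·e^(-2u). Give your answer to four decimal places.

-10.0428

By the product rule, f'(u) = (2u + 3)·e^(-2u). Since e^(-2u) > 0, the only critical point is u = -3/2.
f''(-3/2) has the same sign as 2 > 0, so this is a local minimum.
f(-3/2) = (-1/2)·e^(3) ≈ -10.0428.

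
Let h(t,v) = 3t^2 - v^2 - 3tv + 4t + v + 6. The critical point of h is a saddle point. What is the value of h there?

125/21

∂h/∂t = 6t - 3v + 4 = 0 and ∂h/∂v = -3t - 2v + 1 = 0, so (t, v) = (-5/21, 6/7).
The Hessian has h_{tt} = 6, h_{vv} = -2, h_{tv} = -3, giving D = -21 < 0, so the point is a saddle point.
h(-5/21, 6/7) = 125/21.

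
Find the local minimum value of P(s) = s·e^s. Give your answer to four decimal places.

P'(s) = 1·e^s + (s)·1·e^s = (s + 1)·e^s. Since e^s > 0, the only critical point is s = -1.
P''(-1) has the same sign as 1 > 0, so this is a local minimum.
P(-1) = (-1)·e^(-1) ≈ -0.3679.

-0.3679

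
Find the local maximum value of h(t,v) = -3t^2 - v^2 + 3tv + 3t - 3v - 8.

-5

∂h/∂t = -6t + 3v + 3 = 0 and ∂h/∂v = 3t - 2v - 3 = 0, so (t, v) = (-1, -3).
The Hessian has h_{tt} = -6, h_{vv} = -2, h_{tv} = 3, giving D = 3 > 0 with h_{tt} < 0, so the point is a local maximum.
h(-1, -3) = -5.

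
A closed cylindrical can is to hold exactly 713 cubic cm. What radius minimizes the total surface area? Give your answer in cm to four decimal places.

With radius r and height h, πr²h = 713 so h = 713/(πr²), and S(r) = 2πr² + 2πrh = 2πr² + 2·713/r.
S'(r) = 4πr − 2·713/r² = 0 ⇒ r³ = 713/(2π), so r ≈ 4.8414 and h = 2r ≈ 9.6828.
S''(r) = 4π + 4·713/r³ > 0, so this is the minimum; S ≈ 441.8154.

4.8414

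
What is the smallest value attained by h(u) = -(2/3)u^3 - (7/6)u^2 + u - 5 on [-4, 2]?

Differentiating, h'(u) = -2u^2 - (7/3)u + 1; which vanishes at u = -3/2 and u = 1/3.
Evaluating at the critical points and endpoints: h(-4) = 15,  h(-3/2) = -55/8,  h(1/3) = -781/162,  h(2) = -13.
The minimum over the interval is -13, attained at u = 2.

-13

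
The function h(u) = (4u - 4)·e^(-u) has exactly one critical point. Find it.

2

Differentiating with the product rule gives h'(u) = (-4u + 8)·e^(-u). Since e^(-u) > 0, the only critical point is u = 2.
h''(2) has the same sign as -4 < 0, so this is a local maximum.
h(2) = (4)·e^(-2) ≈ 0.5413.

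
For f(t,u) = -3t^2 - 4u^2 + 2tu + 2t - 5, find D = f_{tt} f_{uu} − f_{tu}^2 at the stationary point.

∂f/∂t = -6t + 2u + 2 = 0 and ∂f/∂u = 2t - 8u = 0, so (t, u) = (4/11, 1/11).
The Hessian has f_{tt} = -6, f_{uu} = -8, f_{tu} = 2, giving D = 44 > 0 with f_{tt} < 0, so the point is a local maximum.
D = (-6)·(-8) − (2)^2 = 44.

44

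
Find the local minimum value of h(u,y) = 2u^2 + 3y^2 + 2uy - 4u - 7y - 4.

∂h/∂u = 4u + 2y - 4 = 0 and ∂h/∂y = 2u + 6y - 7 = 0, so (u, y) = (1/2, 1).
The Hessian has h_{uu} = 4, h_{yy} = 6, h_{uy} = 2, giving D = 20 > 0 with h_{uu} > 0, so the point is a local minimum.
h(1/2, 1) = -17/2.

-17/2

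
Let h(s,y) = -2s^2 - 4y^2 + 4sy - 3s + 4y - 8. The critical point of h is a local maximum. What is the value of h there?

-27/4

∂h/∂s = -4s + 4y - 3 = 0 and ∂h/∂y = 4s - 8y + 4 = 0, so (s, y) = (-1/2, 1/4).
The Hessian has h_{ss} = -4, h_{yy} = -8, h_{sy} = 4, giving D = 16 > 0 with h_{ss} < 0, so the point is a local maximum.
h(-1/2, 1/4) = -27/4.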